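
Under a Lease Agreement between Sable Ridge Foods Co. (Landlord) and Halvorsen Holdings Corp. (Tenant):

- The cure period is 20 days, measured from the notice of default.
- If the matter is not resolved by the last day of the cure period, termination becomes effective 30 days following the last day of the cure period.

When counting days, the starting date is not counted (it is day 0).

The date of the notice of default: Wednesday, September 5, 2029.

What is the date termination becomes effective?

The last day of the cure period: September 5, 2029 + 20 days = September 25, 2029.
Adding 30 calendar days to September 25, 2029 gives October 25, 2029, which is the date termination becomes effective.

October 25, 2029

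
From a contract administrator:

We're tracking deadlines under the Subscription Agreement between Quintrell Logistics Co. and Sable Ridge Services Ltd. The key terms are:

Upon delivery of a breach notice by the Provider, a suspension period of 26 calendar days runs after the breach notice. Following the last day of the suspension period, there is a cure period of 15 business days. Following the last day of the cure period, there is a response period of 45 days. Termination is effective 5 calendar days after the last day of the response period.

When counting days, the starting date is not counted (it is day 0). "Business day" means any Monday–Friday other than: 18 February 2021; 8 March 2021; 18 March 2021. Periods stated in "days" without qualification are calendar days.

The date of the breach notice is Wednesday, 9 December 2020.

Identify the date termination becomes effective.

16 March 2021

The last day of the suspension period: 26 calendar days after 9 December 2020 is 4 January 2021.
The last day of the cure period: counting 15 business days from Monday, 4 January 2021 (Jan 5, Jan 6, Jan 7, Jan 8, …, Jan 21, Jan 22, Jan 25, skipping weekends) reaches Monday, 25 January 2021.
The last day of the response period: 45 calendar days after 25 January 2021 is 11 March 2021.
The date termination becomes effective: 11 March 2021 + 5 days = 16 March 2021.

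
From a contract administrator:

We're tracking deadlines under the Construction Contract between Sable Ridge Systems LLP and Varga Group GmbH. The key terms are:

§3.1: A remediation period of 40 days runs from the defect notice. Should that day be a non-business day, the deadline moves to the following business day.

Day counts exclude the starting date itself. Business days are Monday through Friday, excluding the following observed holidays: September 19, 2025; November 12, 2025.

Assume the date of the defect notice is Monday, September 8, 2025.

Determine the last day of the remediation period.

The last day of the remediation period: 40 calendar days after September 8, 2025 is October 18, 2025. That falls on a Saturday, so it rolls to the next business day, Monday, October 20, 2025.

October 20, 2025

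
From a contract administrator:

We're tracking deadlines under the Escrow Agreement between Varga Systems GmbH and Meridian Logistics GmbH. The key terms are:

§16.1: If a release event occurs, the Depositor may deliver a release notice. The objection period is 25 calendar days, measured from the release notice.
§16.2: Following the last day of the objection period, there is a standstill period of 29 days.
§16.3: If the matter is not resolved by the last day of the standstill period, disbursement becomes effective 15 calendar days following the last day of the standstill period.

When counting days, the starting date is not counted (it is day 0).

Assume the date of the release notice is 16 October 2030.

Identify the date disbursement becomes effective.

24 December 2030

The last day of the objection period: 16 October 2030 + 25 days = 10 November 2030.
The last day of the standstill period: 29 calendar days after 10 November 2030 is 9 December 2030.
Adding 15 calendar days to 9 December 2030 gives 24 December 2030, which is the date disbursement becomes effective.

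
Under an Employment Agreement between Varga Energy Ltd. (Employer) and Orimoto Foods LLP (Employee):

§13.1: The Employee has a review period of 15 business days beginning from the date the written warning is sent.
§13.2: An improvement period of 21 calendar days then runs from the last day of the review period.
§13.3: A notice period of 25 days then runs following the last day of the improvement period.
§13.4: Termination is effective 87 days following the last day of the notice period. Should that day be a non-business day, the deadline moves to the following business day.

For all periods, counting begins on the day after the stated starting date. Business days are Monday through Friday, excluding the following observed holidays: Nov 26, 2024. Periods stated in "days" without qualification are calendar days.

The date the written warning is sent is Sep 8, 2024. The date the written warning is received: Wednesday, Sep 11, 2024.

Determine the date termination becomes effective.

The last day of the review period: 15 business days after Sunday, Sep 8, 2024, skipping weekends — Sep 9, Sep 10, Sep 11, Sep 12, …, Sep 25, Sep 26, Sep 27 — lands on Friday, Sep 27, 2024.
The last day of the improvement period: Sep 27, 2024 + 21 days = Oct 18, 2024.
Adding 25 calendar days to Oct 18, 2024 gives Nov 12, 2024, which is the last day of the notice period.
The date termination becomes effective: 87 calendar days after Nov 12, 2024 is Feb 7, 2025. Feb 7, 2025 is a Friday and is not a listed holiday, so no roll-forward applies.

Feb 7, 2025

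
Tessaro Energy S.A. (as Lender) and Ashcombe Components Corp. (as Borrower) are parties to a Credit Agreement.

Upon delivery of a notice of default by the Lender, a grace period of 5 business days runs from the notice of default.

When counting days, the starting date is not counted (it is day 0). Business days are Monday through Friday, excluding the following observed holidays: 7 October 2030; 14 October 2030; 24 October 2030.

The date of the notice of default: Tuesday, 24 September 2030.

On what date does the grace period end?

1 October 2030

From Tuesday, 24 September 2030, 5 business days (Sep 25, Sep 26, Sep 27, Sep 30, Oct 1, skipping weekends) brings us to Tuesday, 1 October 2030, which is the last day of the grace period.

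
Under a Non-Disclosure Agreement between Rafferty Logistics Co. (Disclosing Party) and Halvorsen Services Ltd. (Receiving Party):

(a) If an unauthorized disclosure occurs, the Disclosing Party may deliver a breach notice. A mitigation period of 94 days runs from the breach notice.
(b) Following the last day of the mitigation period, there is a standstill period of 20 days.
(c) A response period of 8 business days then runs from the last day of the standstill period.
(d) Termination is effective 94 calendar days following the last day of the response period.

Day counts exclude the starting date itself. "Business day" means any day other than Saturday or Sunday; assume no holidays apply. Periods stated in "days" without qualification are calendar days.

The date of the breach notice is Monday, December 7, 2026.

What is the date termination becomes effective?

The last day of the mitigation period: 94 calendar days after December 7, 2026 is March 11, 2027.
The last day of the standstill period: March 11, 2027 + 20 days = March 31, 2027.
The last day of the response period: counting 8 business days from Wednesday, March 31, 2027 (Apr 1, Apr 2, Apr 5, Apr 6, Apr 7, Apr 8, Apr 9, Apr 12, skipping weekends) reaches Monday, April 12, 2027.
The date termination becomes effective: 94 calendar days after April 12, 2027 is July 15, 2027.

July 15, 2027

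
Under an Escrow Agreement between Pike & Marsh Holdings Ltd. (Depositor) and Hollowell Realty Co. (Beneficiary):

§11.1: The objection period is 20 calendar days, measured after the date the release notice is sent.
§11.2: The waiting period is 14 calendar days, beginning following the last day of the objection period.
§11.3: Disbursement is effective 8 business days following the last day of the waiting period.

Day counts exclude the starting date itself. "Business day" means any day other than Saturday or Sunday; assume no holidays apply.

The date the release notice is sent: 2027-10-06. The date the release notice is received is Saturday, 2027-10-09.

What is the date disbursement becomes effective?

The last day of the objection period: 20 calendar days after 2027-10-06 is 2027-10-26.
The last day of the waiting period: 2027-10-26 + 14 days = 2027-11-09.
The date disbursement becomes effective: 8 business days after Tuesday, 2027-11-09, skipping weekends — Nov 10, Nov 11, Nov 12, Nov 15, Nov 16, Nov 17, Nov 18, Nov 19 — lands on Friday, 2027-11-19.

2027-11-19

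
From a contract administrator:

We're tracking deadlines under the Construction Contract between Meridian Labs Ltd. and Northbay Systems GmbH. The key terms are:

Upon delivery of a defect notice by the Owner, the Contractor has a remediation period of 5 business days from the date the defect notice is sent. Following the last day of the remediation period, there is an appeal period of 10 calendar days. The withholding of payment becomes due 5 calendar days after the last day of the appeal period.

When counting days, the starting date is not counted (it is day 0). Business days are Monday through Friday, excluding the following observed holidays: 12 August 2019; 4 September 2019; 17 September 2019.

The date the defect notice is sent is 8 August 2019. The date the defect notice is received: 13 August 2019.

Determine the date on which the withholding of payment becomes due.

31 August 2019

The last day of the remediation period: 5 business days after Thursday, 8 August 2019, skipping weekends and the listed holiday on Aug 12 — Aug 9, Aug 13, Aug 14, Aug 15, Aug 16 — lands on Friday, 16 August 2019.
Adding 10 calendar days to 16 August 2019 gives 26 August 2019, which is the last day of the appeal period.
The date on which the withholding of payment becomes due: 5 calendar days after 26 August 2019 is 31 August 2019.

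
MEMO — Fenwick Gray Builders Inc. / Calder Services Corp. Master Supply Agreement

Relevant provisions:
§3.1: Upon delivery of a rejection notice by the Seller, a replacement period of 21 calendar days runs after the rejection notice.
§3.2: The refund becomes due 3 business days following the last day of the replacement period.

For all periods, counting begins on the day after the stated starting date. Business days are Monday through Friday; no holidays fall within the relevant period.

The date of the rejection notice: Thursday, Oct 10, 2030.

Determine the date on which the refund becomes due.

Nov 5, 2030

The last day of the replacement period: Oct 10, 2030 + 21 days = Oct 31, 2030.
The date on which the refund becomes due: 3 business days after Thursday, Oct 31, 2030, skipping weekends — Nov 1, Nov 4, Nov 5 — lands on Tuesday, Nov 5, 2030.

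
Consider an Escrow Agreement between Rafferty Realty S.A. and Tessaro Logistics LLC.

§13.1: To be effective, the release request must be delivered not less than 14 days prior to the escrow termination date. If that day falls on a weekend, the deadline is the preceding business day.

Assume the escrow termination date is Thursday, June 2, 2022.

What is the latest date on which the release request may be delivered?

May 19, 2022

Counting back 14 calendar days from June 2, 2022 gives May 19, 2022. That is a Thursday, so no adjustment is needed.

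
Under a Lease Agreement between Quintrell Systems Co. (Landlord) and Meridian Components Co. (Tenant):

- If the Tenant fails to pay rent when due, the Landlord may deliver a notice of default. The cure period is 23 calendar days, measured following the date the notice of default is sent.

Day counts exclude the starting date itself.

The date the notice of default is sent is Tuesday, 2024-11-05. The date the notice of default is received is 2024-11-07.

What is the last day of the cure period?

2024-11-28

The last day of the cure period: 2024-11-05 + 23 days = 2024-11-28.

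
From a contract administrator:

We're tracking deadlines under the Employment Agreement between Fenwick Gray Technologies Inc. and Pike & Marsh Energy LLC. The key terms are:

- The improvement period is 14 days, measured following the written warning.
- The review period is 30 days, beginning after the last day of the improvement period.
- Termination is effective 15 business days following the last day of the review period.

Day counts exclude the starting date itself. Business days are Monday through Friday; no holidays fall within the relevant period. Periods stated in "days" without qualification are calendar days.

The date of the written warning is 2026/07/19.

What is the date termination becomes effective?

Adding 14 calendar days to 2026/07/19 gives 2026/08/02, which is the last day of the improvement period.
Adding 30 calendar days to 2026/08/02 gives 2026/09/01, which is the last day of the review period.
From Tuesday, 2026/09/01, 15 business days (Sep 2, Sep 3, Sep 4, Sep 7, …, Sep 18, Sep 21, Sep 22, skipping weekends) brings us to Tuesday, 2026/09/22, which is the date termination becomes effective.

2026/09/22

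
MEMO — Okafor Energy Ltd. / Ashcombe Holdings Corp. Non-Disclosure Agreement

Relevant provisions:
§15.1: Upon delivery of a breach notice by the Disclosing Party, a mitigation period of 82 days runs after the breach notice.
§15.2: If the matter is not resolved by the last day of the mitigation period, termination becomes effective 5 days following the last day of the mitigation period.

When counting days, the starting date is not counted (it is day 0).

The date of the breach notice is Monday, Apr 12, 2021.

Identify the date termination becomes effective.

Jul 8, 2021

The last day of the mitigation period: 82 calendar days after Apr 12, 2021 is Jul 3, 2021.
Adding 5 calendar days to Jul 3, 2021 gives Jul 8, 2021, which is the date termination becomes effective.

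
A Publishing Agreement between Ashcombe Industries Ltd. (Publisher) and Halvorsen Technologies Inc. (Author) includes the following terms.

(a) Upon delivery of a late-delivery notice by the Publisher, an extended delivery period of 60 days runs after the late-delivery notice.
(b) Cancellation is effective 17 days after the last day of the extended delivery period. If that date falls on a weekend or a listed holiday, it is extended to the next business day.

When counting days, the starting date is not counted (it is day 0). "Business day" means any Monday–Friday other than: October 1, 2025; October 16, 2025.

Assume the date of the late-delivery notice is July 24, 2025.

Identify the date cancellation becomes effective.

October 9, 2025

The last day of the extended delivery period: 60 calendar days after July 24, 2025 is September 22, 2025.
Adding 17 calendar days to September 22, 2025 gives October 9, 2025, which is the date cancellation becomes effective. October 9, 2025 is a Thursday and is not a listed holiday, so no roll-forward applies.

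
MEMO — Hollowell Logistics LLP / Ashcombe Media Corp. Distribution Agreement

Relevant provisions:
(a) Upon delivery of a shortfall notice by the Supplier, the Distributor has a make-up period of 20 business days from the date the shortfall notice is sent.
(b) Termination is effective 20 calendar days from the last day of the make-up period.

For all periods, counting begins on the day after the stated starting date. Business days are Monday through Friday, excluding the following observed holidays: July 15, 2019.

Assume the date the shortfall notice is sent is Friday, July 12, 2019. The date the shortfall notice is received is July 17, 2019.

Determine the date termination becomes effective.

September 1, 2019

From Friday, July 12, 2019, 20 business days (Jul 16, Jul 17, Jul 18, Jul 19, …, Aug 8, Aug 9, Aug 12, skipping weekends and the listed holiday on Jul 15) brings us to Monday, August 12, 2019, which is the last day of the make-up period.
The date termination becomes effective: 20 calendar days after August 12, 2019 is September 1, 2019.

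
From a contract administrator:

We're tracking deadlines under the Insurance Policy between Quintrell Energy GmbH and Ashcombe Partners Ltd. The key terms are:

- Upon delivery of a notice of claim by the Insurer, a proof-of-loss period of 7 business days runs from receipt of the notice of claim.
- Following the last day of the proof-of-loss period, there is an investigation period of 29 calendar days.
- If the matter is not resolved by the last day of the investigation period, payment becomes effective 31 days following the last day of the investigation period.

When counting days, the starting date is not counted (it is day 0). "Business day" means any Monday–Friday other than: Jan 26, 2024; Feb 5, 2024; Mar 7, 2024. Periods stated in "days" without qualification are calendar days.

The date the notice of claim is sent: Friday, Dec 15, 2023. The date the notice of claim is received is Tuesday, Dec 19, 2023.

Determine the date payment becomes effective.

The last day of the proof-of-loss period: 7 business days after Tuesday, Dec 19, 2023, skipping weekends — Dec 20, Dec 21, Dec 22, Dec 25, Dec 26, Dec 27, Dec 28 — lands on Thursday, Dec 28, 2023.
Adding 29 calendar days to Dec 28, 2023 gives Jan 26, 2024, which is the last day of the investigation period.
The date payment becomes effective: 31 calendar days after Jan 26, 2024 is Feb 26, 2024.

Feb 26, 2024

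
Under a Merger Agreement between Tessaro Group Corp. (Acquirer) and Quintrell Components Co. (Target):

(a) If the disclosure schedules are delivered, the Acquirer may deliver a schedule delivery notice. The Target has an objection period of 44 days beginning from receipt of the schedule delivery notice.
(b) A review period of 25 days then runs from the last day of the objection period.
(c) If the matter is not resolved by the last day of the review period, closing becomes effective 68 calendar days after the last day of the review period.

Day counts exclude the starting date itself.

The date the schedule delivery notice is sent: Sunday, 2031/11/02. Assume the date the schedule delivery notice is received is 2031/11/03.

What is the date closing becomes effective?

2032/03/19

The last day of the objection period: 44 calendar days after 2031/11/03 is 2031/12/17.
The last day of the review period: 25 calendar days after 2031/12/17 is 2032/01/11.
The date closing becomes effective: 2032/01/11 + 68 days = 2032/03/19.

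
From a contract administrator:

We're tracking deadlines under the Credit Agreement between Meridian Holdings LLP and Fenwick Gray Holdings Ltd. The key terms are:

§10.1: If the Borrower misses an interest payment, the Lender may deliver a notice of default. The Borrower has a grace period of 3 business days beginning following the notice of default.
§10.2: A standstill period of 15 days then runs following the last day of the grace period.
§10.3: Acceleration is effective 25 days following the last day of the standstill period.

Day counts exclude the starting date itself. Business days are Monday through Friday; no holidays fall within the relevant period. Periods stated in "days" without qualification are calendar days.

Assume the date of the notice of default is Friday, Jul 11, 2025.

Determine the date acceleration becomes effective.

Aug 25, 2025

The last day of the grace period: counting 3 business days from Friday, Jul 11, 2025 (Jul 14, Jul 15, Jul 16, skipping weekends) reaches Wednesday, Jul 16, 2025.
The last day of the standstill period: Jul 16, 2025 + 15 days = Jul 31, 2025.
The date acceleration becomes effective: Jul 31, 2025 + 25 days = Aug 25, 2025.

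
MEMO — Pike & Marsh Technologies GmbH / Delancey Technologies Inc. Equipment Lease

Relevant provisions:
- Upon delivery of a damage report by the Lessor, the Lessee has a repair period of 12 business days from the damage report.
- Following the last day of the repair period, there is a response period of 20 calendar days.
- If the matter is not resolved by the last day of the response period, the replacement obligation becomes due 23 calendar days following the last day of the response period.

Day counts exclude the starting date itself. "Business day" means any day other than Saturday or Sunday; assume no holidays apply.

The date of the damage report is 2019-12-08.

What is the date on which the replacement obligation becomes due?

2020-02-05

The last day of the repair period: counting 12 business days from Sunday, 2019-12-08 (Dec 9, Dec 10, Dec 11, Dec 12, …, Dec 20, Dec 23, Dec 24, skipping weekends) reaches Tuesday, 2019-12-24.
The last day of the response period: 20 calendar days after 2019-12-24 is 2020-01-13.
The date on which the replacement obligation becomes due: 23 calendar days after 2020-01-13 is 2020-02-05.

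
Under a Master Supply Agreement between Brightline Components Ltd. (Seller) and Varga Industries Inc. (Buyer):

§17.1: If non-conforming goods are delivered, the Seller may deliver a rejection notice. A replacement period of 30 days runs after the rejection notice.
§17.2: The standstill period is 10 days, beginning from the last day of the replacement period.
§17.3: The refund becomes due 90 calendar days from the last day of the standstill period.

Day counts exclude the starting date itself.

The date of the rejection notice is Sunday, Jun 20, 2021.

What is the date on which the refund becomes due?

Oct 28, 2021

Adding 30 calendar days to Jun 20, 2021 gives Jul 20, 2021, which is the last day of the replacement period.
The last day of the standstill period: 10 calendar days after Jul 20, 2021 is Jul 30, 2021.
The date on which the refund becomes due: Jul 30, 2021 + 90 days = Oct 28, 2021.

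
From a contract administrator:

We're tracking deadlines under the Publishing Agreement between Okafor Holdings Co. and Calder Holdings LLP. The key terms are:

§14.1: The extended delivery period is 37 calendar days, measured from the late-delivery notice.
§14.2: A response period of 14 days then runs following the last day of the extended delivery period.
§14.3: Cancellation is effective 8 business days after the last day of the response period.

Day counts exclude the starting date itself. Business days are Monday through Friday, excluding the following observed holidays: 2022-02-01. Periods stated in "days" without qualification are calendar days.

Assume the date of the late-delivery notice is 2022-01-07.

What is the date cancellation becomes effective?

2022-03-09

The last day of the extended delivery period: 2022-01-07 + 37 days = 2022-02-13.
The last day of the response period: 2022-02-13 + 14 days = 2022-02-27.
The date cancellation becomes effective: 8 business days after Sunday, 2022-02-27, skipping weekends — Feb 28, Mar 1, Mar 2, Mar 3, Mar 4, Mar 7, Mar 8, Mar 9 — lands on Wednesday, 2022-03-09.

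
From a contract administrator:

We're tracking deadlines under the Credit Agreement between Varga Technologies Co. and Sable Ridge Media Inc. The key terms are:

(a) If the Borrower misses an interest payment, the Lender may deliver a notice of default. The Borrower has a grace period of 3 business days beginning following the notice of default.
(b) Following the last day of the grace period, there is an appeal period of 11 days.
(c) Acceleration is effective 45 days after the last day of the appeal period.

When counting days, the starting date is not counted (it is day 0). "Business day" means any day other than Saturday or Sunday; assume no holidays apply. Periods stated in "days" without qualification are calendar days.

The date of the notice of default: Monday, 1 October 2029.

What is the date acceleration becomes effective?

The last day of the grace period: 3 business days after Monday, 1 October 2029, skipping weekends — Oct 2, Oct 3, Oct 4 — lands on Thursday, 4 October 2029.
The last day of the appeal period: 4 October 2029 + 11 days = 15 October 2029.
The date acceleration becomes effective: 15 October 2029 + 45 days = 29 November 2029.

29 November 2029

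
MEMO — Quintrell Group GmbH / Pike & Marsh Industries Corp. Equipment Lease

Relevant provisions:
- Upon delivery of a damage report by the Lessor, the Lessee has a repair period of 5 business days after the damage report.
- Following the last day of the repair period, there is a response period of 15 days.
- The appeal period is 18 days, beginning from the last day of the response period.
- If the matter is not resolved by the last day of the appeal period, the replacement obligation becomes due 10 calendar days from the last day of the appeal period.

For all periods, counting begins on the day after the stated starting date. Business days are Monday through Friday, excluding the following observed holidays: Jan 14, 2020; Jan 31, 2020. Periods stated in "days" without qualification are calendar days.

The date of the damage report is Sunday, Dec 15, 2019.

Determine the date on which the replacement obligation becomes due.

The last day of the repair period: counting 5 business days from Sunday, Dec 15, 2019 (Dec 16, Dec 17, Dec 18, Dec 19, Dec 20, skipping weekends) reaches Friday, Dec 20, 2019.
Adding 15 calendar days to Dec 20, 2019 gives Jan 4, 2020, which is the last day of the response period.
The last day of the appeal period: 18 calendar days after Jan 4, 2020 is Jan 22, 2020.
The date on which the replacement obligation becomes due: 10 calendar days after Jan 22, 2020 is Feb 1, 2020.

Feb 1, 2020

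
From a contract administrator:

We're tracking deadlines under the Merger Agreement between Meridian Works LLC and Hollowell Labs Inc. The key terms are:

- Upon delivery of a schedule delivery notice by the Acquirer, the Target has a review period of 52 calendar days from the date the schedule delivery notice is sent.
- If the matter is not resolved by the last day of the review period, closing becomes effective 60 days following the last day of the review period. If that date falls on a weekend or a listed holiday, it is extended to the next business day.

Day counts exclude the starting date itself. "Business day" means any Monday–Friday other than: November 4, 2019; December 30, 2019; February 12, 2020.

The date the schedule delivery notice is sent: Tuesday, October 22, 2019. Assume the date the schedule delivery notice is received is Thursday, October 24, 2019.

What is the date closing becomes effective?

February 11, 2020

Adding 52 calendar days to October 22, 2019 gives December 13, 2019, which is the last day of the review period.
The date closing becomes effective: December 13, 2019 + 60 days = February 11, 2020. February 11, 2020 is a Tuesday and is not a listed holiday, so no roll-forward applies.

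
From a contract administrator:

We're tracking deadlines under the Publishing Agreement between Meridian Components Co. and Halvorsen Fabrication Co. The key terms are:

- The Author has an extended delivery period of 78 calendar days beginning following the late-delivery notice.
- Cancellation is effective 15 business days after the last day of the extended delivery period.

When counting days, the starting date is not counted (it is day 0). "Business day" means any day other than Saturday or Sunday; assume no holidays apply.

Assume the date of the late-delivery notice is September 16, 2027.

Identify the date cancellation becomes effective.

The last day of the extended delivery period: 78 calendar days after September 16, 2027 is December 3, 2027.
The date cancellation becomes effective: 15 business days after Friday, December 3, 2027, skipping weekends — Dec 6, Dec 7, Dec 8, Dec 9, …, Dec 22, Dec 23, Dec 24 — lands on Friday, December 24, 2027.

December 24, 2027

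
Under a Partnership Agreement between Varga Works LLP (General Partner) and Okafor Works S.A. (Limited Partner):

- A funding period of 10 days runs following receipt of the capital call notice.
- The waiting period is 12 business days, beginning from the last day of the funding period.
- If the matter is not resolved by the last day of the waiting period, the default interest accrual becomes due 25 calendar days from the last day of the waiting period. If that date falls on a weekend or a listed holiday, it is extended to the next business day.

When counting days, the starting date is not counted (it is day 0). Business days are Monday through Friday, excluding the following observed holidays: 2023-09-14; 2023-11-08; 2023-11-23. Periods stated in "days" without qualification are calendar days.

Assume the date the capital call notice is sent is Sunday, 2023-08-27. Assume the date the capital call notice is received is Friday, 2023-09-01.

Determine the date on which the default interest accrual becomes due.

2023-10-23

The last day of the funding period: 10 calendar days after 2023-09-01 is 2023-09-11.
From Monday, 2023-09-11, 12 business days (Sep 12, Sep 13, Sep 15, Sep 18, …, Sep 26, Sep 27, Sep 28, skipping weekends and the listed holiday on Sep 14) brings us to Thursday, 2023-09-28, which is the last day of the waiting period.
The date on which the default interest accrual becomes due: 25 calendar days after 2023-09-28 is 2023-10-23. 2023-10-23 is a Monday and is not a listed holiday, so no roll-forward applies.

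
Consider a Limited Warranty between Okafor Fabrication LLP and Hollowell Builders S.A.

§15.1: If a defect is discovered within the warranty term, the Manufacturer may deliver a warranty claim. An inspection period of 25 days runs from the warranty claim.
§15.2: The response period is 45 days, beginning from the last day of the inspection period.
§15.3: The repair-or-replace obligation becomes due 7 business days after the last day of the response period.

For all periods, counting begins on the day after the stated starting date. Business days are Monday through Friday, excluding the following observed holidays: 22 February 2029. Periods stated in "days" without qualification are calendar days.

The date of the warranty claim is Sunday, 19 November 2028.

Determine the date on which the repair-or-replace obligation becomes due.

6 February 2029

The last day of the inspection period: 25 calendar days after 19 November 2028 is 14 December 2028.
Adding 45 calendar days to 14 December 2028 gives 28 January 2029, which is the last day of the response period.
The date on which the repair-or-replace obligation becomes due: counting 7 business days from Sunday, 28 January 2029 (Jan 29, Jan 30, Jan 31, Feb 1, Feb 2, Feb 5, Feb 6, skipping weekends) reaches Tuesday, 6 February 2029.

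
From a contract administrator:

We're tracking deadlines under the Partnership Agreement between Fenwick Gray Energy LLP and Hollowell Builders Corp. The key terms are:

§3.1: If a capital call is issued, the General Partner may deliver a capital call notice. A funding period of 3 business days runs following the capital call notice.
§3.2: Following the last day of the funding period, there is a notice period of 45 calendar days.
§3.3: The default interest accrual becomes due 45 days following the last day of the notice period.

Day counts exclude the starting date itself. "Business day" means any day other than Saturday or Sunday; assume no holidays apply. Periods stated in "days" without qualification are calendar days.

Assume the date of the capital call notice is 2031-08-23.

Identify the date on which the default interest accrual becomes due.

The last day of the funding period: 3 business days after Saturday, 2031-08-23, skipping weekends — Aug 25, Aug 26, Aug 27 — lands on Wednesday, 2031-08-27.
The last day of the notice period: 2031-08-27 + 45 days = 2031-10-11.
Adding 45 calendar days to 2031-10-11 gives 2031-11-25, which is the date on which the default interest accrual becomes due.

2031-11-25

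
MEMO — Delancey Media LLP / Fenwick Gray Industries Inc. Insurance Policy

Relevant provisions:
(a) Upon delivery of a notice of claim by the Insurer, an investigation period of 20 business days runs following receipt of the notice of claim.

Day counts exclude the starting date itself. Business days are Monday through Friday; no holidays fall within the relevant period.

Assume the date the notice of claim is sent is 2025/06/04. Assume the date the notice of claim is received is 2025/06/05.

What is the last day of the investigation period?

2025/07/03

The last day of the investigation period: 20 business days after Thursday, 2025/06/05, skipping weekends — Jun 6, Jun 9, Jun 10, Jun 11, …, Jul 1, Jul 2, Jul 3 — lands on Thursday, 2025/07/03.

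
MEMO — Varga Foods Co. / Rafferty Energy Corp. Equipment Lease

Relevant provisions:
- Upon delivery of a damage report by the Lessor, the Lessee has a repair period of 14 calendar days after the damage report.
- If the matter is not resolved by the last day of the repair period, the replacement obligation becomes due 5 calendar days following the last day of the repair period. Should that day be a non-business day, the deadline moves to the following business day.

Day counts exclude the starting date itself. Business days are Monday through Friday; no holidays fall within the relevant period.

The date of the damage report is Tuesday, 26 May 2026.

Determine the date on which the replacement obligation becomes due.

The last day of the repair period: 26 May 2026 + 14 days = 9 June 2026.
The date on which the replacement obligation becomes due: 5 calendar days after 9 June 2026 is 14 June 2026. That falls on a Sunday, so it rolls to the next business day, Monday, 15 June 2026.

15 June 2026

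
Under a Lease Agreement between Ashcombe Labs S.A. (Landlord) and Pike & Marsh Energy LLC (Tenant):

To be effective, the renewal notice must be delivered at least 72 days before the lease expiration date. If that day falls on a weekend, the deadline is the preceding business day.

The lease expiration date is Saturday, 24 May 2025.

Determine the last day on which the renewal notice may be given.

13 March 2025

24 May 2025 minus 72 days is 13 March 2025. That is a Thursday, so no adjustment is needed.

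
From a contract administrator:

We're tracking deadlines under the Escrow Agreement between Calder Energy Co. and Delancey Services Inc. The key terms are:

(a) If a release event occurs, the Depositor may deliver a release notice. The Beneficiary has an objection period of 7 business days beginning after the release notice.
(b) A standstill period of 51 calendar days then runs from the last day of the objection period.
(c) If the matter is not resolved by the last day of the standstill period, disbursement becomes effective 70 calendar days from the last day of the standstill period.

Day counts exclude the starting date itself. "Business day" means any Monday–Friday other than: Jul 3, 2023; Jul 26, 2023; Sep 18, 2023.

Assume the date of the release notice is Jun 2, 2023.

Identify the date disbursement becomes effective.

Oct 12, 2023

The last day of the objection period: counting 7 business days from Friday, Jun 2, 2023 (Jun 5, Jun 6, Jun 7, Jun 8, Jun 9, Jun 12, Jun 13, skipping weekends) reaches Tuesday, Jun 13, 2023.
The last day of the standstill period: Jun 13, 2023 + 51 days = Aug 3, 2023.
The date disbursement becomes effective: 70 calendar days after Aug 3, 2023 is Oct 12, 2023.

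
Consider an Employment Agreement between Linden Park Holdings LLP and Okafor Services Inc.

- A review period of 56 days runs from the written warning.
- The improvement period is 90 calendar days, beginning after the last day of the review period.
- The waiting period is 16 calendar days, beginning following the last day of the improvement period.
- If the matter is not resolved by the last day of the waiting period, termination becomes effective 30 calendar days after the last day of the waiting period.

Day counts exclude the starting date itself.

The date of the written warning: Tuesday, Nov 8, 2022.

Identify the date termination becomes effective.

May 19, 2023

The last day of the review period: Nov 8, 2022 + 56 days = Jan 3, 2023.
The last day of the improvement period: Jan 3, 2023 + 90 days = Apr 3, 2023.
The last day of the waiting period: 16 calendar days after Apr 3, 2023 is Apr 19, 2023.
The date termination becomes effective: Apr 19, 2023 + 30 days = May 19, 2023.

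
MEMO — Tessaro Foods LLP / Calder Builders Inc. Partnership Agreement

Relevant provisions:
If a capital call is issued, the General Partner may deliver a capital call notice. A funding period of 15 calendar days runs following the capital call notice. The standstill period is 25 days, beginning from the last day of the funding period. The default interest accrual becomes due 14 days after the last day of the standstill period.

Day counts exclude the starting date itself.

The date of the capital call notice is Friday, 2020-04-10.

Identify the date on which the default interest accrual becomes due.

Adding 15 calendar days to 2020-04-10 gives 2020-04-25, which is the last day of the funding period.
The last day of the standstill period: 2020-04-25 + 25 days = 2020-05-20.
Adding 14 calendar days to 2020-05-20 gives 2020-06-03, which is the date on which the default interest accrual becomes due.

2020-06-03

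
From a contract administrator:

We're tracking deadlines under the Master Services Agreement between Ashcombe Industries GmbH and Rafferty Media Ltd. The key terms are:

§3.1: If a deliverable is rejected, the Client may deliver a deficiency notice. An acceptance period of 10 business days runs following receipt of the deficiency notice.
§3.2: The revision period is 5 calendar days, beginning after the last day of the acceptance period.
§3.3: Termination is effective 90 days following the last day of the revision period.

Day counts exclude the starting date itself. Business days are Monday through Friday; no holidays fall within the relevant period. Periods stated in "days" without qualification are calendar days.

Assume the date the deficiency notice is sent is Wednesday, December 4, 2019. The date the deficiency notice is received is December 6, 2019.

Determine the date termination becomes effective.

The last day of the acceptance period: 10 business days after Friday, December 6, 2019, skipping weekends — Dec 9, Dec 10, Dec 11, Dec 12, Dec 13, Dec 16, Dec 17, Dec 18, Dec 19, Dec 20 — lands on Friday, December 20, 2019.
Adding 5 calendar days to December 20, 2019 gives December 25, 2019, which is the last day of the revision period.
The date termination becomes effective: December 25, 2019 + 90 days = March 24, 2020.

March 24, 2020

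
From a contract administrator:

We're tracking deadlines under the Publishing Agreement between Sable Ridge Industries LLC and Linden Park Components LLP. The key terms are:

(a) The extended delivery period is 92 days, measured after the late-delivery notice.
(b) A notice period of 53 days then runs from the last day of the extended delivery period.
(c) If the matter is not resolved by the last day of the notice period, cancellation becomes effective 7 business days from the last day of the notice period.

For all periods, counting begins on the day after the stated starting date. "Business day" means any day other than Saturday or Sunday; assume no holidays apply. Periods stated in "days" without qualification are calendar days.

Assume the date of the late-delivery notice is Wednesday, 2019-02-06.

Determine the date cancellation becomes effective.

2019-07-10

Adding 92 calendar days to 2019-02-06 gives 2019-05-09, which is the last day of the extended delivery period.
The last day of the notice period: 53 calendar days after 2019-05-09 is 2019-07-01.
The date cancellation becomes effective: 7 business days after Monday, 2019-07-01, skipping weekends — Jul 2, Jul 3, Jul 4, Jul 5, Jul 8, Jul 9, Jul 10 — lands on Wednesday, 2019-07-10.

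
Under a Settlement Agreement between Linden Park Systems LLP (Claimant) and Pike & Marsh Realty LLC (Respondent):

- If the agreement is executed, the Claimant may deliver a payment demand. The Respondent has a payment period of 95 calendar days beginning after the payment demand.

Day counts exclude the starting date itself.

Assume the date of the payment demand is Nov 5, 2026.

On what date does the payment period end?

The last day of the payment period: 95 calendar days after Nov 5, 2026 is Feb 8, 2027.

Feb 8, 2027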